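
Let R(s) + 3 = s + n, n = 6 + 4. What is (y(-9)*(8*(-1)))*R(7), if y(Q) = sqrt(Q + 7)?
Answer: -112*I*sqrt(2) ≈ -158.39*I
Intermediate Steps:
n = 10
R(s) = 7 + s (R(s) = -3 + (s + 10) = -3 + (10 + s) = 7 + s)
y(Q) = sqrt(7 + Q)
(y(-9)*(8*(-1)))*R(7) = (sqrt(7 - 9)*(8*(-1)))*(7 + 7) = (sqrt(-2)*(-8))*14 = ((I*sqrt(2))*(-8))*14 = -8*I*sqrt(2)*14 = -112*I*sqrt(2)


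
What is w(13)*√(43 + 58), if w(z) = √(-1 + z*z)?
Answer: 2*√4242 ≈ 130.26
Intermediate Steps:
w(z) = √(-1 + z²)
w(13)*√(43 + 58) = √(-1 + 13²)*√(43 + 58) = √(-1 + 169)*√101 = √168*√101 = (2*√42)*√101 = 2*√4242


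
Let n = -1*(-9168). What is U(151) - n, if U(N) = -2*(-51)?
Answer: -9066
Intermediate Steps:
n = 9168
U(N) = 102
U(151) - n = 102 - 1*9168 = 102 - 9168 = -9066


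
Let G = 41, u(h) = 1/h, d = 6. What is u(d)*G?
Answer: 41/6 ≈ 6.8333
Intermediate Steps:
u(d)*G = 41/6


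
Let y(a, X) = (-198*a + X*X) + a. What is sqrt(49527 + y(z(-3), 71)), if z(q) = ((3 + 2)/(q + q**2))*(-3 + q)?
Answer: sqrt(55553) ≈ 235.70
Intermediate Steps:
z(q) = 5*(-3 + q)/(q + q**2) (z(q) = (5/(q + q**2))*(-3 + q) = 5*(-3 + q)/(q + q**2))
y(a, X) = X**2 - 197*a (y(a, X) = (-198*a + X**2) + a = (X**2 - 198*a) + a = X**2 - 197*a)
sqrt(49527 + y(z(-3), 71)) = sqrt(49527 + (71**2 - 985*(-3 - 3)/((-3)*(1 - 3)))) = sqrt(49527 + (5041 - 985*(-1)*(-6)/(3*(-2)))) = sqrt(49527 + (5041 - 985*(-1)*(-1)*(-6)/(3*2))) = sqrt(49527 + (5041 - 197*(-5))) = sqrt(49527 + (5041 + 985)) = sqrt(49527 + 6026) = sqrt(55553)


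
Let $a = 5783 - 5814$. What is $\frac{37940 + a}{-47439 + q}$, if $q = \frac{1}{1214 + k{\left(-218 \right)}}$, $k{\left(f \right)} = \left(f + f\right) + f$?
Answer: $- \frac{21229040}{26565839} \approx -0.79911$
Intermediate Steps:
$a = -31$
$k{\left(f \right)} = 3 f$ ($k{\left(f \right)} = 2 f + f = 3 f$)
$q = \frac{1}{560}$ ($q = \frac{1}{1214 + 3 \left(-218\right)} = \frac{1}{1214 - 654} = \frac{1}{560} \approx 0.0017857$)
$\frac{37940 + a}{-47439 + q} = \frac{37940 - 31}{-47439 + \frac{1}{560}} = \frac{37909}{- \frac{26565839}{560}} = 37909 \left(- \frac{560}{26565839}\right) = - \frac{21229040}{26565839}$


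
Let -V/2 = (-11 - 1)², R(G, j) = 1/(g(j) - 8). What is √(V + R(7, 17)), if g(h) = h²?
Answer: I*√22740487/281 ≈ 16.97*I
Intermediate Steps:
R(G, j) = 1/(-8 + j²) (R(G, j) = 1/(j² - 8) = 1/(-8 + j²))
V = -288 (V = -2*(-11 - 1)² = -2*(-12)² = -2*144 = -288)
√(V + R(7, 17)) = √(-288 + 1/(-8 + 17²)) = √(-288 + 1/(-8 + 289)) = √(-288 + 1/281) = √(-80927/281) = I*√22740487/281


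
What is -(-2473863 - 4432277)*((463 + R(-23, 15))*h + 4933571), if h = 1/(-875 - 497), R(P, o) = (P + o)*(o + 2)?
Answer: 11686672120320475/343 ≈ 3.4072e+13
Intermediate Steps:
R(P, o) = (2 + o)*(P + o) (R(P, o) = (P + o)*(2 + o) = (2 + o)*(P + o))
h = -1/1372 (h = 1/(-1372) = -1/1372 ≈ -0.00072886)
-(-2473863 - 4432277)*((463 + R(-23, 15))*h + 4933571) = -(-2473863 - 4432277)*((463 + (15² + 2*(-23) + 2*15 - 23*15))*(-1/1372) + 4933571) = -(-6906140)*((463 + (225 - 46 + 30 - 345))*(-1/1372) + 4933571) = -(-6906140)*((463 - 136)*(-1/1372) + 4933571) = -(-6906140)*(327*(-1/1372) + 4933571) = -(-6906140)*(-327/1372 + 4933571) = -(-6906140)*6768859085/1372 = -1*(-11686672120320475/343) = 11686672120320475/343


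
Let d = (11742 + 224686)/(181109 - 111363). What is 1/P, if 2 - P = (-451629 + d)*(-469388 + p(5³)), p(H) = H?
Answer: -34873/7390676343431743 ≈ -4.7185e-12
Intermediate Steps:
d = 118214/34873 (d = 236428/69746 = 236428*(1/69746) = 118214/34873 ≈ 3.3898)
P = -7390676343431743/34873 (P = 2 - (-451629 + 118214/34873)*(-469388 + 5³) = 2 - (-15749539903)*(-469388 + 125)/34873 = 2 - (-15749539903)*(-469263)/34873 = 2 - 1*7390676343501489/34873 = 2 - 7390676343501489/34873 = -7390676343431743/34873 ≈ -2.1193e+11)
1/P = 1/(-7390676343431743/34873) = -34873/7390676343431743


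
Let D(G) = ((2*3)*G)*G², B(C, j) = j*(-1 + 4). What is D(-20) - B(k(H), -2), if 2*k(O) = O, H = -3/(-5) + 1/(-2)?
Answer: -47994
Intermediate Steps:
H = ⅒ (H = -3*(-⅕) + 1*(-½) = ⅗ - ½ = ⅒ ≈ 0.10000)
k(O) = O/2
B(C, j) = 3*j (B(C, j) = j*3 = 3*j)
D(G) = 6*G³ (D(G) = (6*G)*G² = 6*G³)
D(-20) - B(k(H), -2) = 6*(-20)³ - 3*(-2) = 6*(-8000) - 1*(-6) = -48000 + 6 = -47994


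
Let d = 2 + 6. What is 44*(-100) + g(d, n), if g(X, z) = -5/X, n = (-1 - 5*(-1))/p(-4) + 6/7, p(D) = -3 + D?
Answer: -35205/8 ≈ -4400.6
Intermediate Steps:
d = 8
n = 2/7 (n = (-1 - 5*(-1))/(-3 - 4) + 6/7 = (-1 - 1*(-5))/(-7) + 6*(⅐) = (-1 + 5)*(-⅐) + 6/7 = 4*(-⅐) + 6/7 = -4/7 + 6/7 = 2/7 ≈ 0.28571)
44*(-100) + g(d, n) = 44*(-100) - 5/8 = -4400 - 5*⅛ = -4400 - 5/8 = -35205/8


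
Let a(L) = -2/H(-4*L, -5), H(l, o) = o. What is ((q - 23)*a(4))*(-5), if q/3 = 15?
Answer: -44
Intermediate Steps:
q = 45 (q = 3*15 = 45)
a(L) = ⅖ (a(L) = -2/(-5) = -2*(-⅕) = ⅖)
((q - 23)*a(4))*(-5) = ((45 - 23)*(⅖))*(-5) = (22*(⅖))*(-5) = (44/5)*(-5) = -44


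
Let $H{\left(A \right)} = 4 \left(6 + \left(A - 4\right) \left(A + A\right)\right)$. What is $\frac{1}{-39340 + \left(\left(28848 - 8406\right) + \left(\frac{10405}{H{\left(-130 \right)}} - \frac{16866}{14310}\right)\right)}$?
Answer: $- \frac{110810280}{2094215002273} \approx -5.2913 \cdot 10^{-5}$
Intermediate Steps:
$H{\left(A \right)} = 24 + 8 A \left(-4 + A\right)$ ($H{\left(A \right)} = 4 \left(6 + \left(-4 + A\right) 2 A\right) = 4 \left(6 + 2 A \left(-4 + A\right)\right) = 24 + 8 A \left(-4 + A\right)$)
$\frac{1}{-39340 + \left(\left(28848 - 8406\right) + \left(\frac{10405}{H{\left(-130 \right)}} - \frac{16866}{14310}\right)\right)} = \frac{1}{-39340 + \left(\left(28848 - 8406\right) + \left(\frac{10405}{24 - -4160 + 8 \left(-130\right)^{2}} - \frac{16866}{14310}\right)\right)} = \frac{1}{-39340 + \left(\left(28848 - 8406\right) + \left(\frac{10405}{24 + 4160 + 8 \cdot 16900} - \frac{937}{795}\right)\right)} = \frac{1}{-39340 + \left(\left(28848 - 8406\right) - \left(\frac{937}{795} - \frac{10405}{24 + 4160 + 135200}\right)\right)} = \frac{1}{-39340 + \left(20442 - \left(\frac{937}{795} - \frac{10405}{139384}\right)\right)} = \frac{1}{-39340 + \left(20442 + \left(10405 \cdot \frac{1}{139384} - \frac{937}{795}\right)\right)} = \frac{1}{-39340 + \left(20442 + \left(\frac{10405}{139384} - \frac{937}{795}\right)\right)} = \frac{1}{-39340 + \left(20442 - \frac{122330833}{110810280}\right)} = \frac{1}{-39340 + \frac{2265061412927}{110810280}} = \frac{1}{- \frac{2094215002273}{110810280}} = - \frac{110810280}{2094215002273}$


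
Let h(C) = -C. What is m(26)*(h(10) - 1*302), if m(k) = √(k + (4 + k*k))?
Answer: -312*√706 ≈ -8290.0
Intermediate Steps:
m(k) = √(4 + k + k²) (m(k) = √(k + (4 + k²)) = √(4 + k + k²))
m(26)*(h(10) - 1*302) = √(4 + 26 + 26²)*(-1*10 - 1*302) = √(4 + 26 + 676)*(-10 - 302) = √706*(-312) = -312*√706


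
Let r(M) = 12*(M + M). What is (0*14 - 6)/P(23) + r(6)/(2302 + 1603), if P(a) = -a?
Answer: 26742/89815 ≈ 0.29775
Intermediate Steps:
r(M) = 24*M (r(M) = 12*(2*M) = 24*M)
(0*14 - 6)/P(23) + r(6)/(2302 + 1603) = (0*14 - 6)/((-1*23)) + (24*6)/(2302 + 1603) = (0 - 6)/(-23) + 144/3905 = -6*(-1/23) + 144*(1/3905) = 6/23 + 144/3905 = 26742/89815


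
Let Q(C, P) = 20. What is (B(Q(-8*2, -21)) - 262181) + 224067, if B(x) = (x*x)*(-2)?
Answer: -38914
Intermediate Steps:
B(x) = -2*x² (B(x) = x²*(-2) = -2*x²)
(B(Q(-8*2, -21)) - 262181) + 224067 = (-2*20² - 262181) + 224067 = (-2*400 - 262181) + 224067 = (-800 - 262181) + 224067 = -262981 + 224067 = -38914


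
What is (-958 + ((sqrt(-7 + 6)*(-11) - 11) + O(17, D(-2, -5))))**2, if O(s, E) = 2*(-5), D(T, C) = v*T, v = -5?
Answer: 958320 + 21538*I ≈ 9.5832e+5 + 21538.0*I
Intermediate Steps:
D(T, C) = -5*T
O(s, E) = -10
(-958 + ((sqrt(-7 + 6)*(-11) - 11) + O(17, D(-2, -5))))**2 = (-958 + ((sqrt(-7 + 6)*(-11) - 11) - 10))**2 = (-958 + ((sqrt(-1)*(-11) - 11) - 10))**2 = (-958 + ((I*(-11) - 11) - 10))**2 = (-958 + ((-11*I - 11) - 10))**2 = (-958 + ((-11 - 11*I) - 10))**2 = (-958 + (-21 - 11*I))**2 = (-979 - 11*I)**2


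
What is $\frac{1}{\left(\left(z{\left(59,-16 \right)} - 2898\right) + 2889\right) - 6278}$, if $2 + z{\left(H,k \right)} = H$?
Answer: $- \frac{1}{6230} \approx -0.00016051$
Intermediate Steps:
$z{\left(H,k \right)} = -2 + H$
$\frac{1}{\left(\left(z{\left(59,-16 \right)} - 2898\right) + 2889\right) - 6278} = \frac{1}{\left(\left(\left(-2 + 59\right) - 2898\right) + 2889\right) - 6278} = \frac{1}{\left(\left(57 - 2898\right) + 2889\right) - 6278} = \frac{1}{\left(-2841 + 2889\right) - 6278} = \frac{1}{48 - 6278} = \frac{1}{-6230} = - \frac{1}{6230}$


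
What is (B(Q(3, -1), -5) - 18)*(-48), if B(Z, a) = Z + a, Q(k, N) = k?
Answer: 960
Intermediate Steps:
(B(Q(3, -1), -5) - 18)*(-48) = ((3 - 5) - 18)*(-48) = (-2 - 18)*(-48) = -20*(-48) = 960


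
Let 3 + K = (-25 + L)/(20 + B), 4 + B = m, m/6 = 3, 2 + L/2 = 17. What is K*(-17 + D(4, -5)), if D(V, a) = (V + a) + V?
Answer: 679/17 ≈ 39.941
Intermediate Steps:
L = 30 (L = -4 + 2*17 = -4 + 34 = 30)
m = 18 (m = 6*3 = 18)
D(V, a) = a + 2*V
B = 14 (B = -4 + 18 = 14)
K = -97/34 (K = -3 + (-25 + 30)/(20 + 14) = -3 + 5/34 = -97/34 ≈ -2.8529)
K*(-17 + D(4, -5)) = -97*(-17 + (-5 + 2*4))/34 = -97*(-17 + (-5 + 8))/34 = -97*(-17 + 3)/34 = -97/34*(-14) = 679/17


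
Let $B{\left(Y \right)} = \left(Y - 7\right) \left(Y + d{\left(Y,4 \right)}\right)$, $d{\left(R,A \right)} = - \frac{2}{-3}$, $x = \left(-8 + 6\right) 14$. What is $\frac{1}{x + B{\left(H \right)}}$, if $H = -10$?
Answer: $\frac{3}{392} \approx 0.0076531$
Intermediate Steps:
$x = -28$ ($x = \left(-2\right) 14 = -28$)
$d{\left(R,A \right)} = \frac{2}{3}$ ($d{\left(R,A \right)} = \left(-2\right) \left(- \frac{1}{3}\right) = \frac{2}{3}$)
$B{\left(Y \right)} = \left(-7 + Y\right) \left(\frac{2}{3} + Y\right)$ ($B{\left(Y \right)} = \left(Y - 7\right) \left(Y + \frac{2}{3}\right) = \left(-7 + Y\right) \left(\frac{2}{3} + Y\right)$)
$\frac{1}{x + B{\left(H \right)}} = \frac{1}{-28 - \left(- \frac{176}{3} - 100\right)} = \frac{1}{-28 + \left(- \frac{14}{3} + 100 + \frac{190}{3}\right)} = \frac{1}{-28 + \frac{476}{3}} = \frac{1}{\frac{392}{3}} = \frac{3}{392}$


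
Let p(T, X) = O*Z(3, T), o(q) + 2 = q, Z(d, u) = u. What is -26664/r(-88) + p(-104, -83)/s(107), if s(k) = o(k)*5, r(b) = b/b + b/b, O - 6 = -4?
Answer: -6999508/525 ≈ -13332.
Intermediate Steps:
O = 2 (O = 6 - 4 = 2)
o(q) = -2 + q
r(b) = 2 (r(b) = 1 + 1 = 2)
p(T, X) = 2*T
s(k) = -10 + 5*k (s(k) = (-2 + k)*5 = -10 + 5*k)
-26664/r(-88) + p(-104, -83)/s(107) = -26664/2 + (2*(-104))/(-10 + 5*107) = -26664*½ - 208/(-10 + 535) = -13332 - 208/525 = -6999508/525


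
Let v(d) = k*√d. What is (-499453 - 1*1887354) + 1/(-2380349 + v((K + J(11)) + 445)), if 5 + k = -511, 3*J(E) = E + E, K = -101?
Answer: -13523571647853353100/5665967817193 + 172*√3162/5665967817193 ≈ -2.3868e+6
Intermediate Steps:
J(E) = 2*E/3 (J(E) = (E + E)/3 = (2*E)/3 = 2*E/3)
k = -516 (k = -5 - 511 = -516)
v(d) = -516*√d
(-499453 - 1*1887354) + 1/(-2380349 + v((K + J(11)) + 445)) = (-499453 - 1*1887354) + 1/(-2380349 - 516*√((-101 + (⅔)*11) + 445)) = (-499453 - 1887354) + 1/(-2380349 - 516*√((-101 + 22/3) + 445)) = -2386807 + 1/(-2380349 - 516*√(-281/3 + 445)) = -2386807 + 1/(-2380349 - 172*√3162)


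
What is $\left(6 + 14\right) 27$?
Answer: $540$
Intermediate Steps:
$\left(6 + 14\right) 27 = 20 \cdot 27 = 540$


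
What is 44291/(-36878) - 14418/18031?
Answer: -1330318025/664947218 ≈ -2.0006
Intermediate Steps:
44291/(-36878) - 14418/18031 = 44291*(-1/36878) - 14418*1/18031 = -44291/36878 - 14418/18031 = -1330318025/664947218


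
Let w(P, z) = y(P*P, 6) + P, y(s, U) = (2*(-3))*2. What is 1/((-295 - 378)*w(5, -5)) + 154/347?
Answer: 725841/1634717 ≈ 0.44402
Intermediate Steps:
y(s, U) = -12 (y(s, U) = -6*2 = -12)
w(P, z) = -12 + P
1/((-295 - 378)*w(5, -5)) + 154/347 = 1/((-295 - 378)*(-12 + 5)) + 154/347 = 1/(-673*(-7)) + 154*(1/347) = -1/673*(-⅐) + 154/347 = 1/4711 + 154/347 = 725841/1634717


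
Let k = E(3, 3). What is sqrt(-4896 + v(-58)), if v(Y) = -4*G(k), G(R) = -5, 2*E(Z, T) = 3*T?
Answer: 2*I*sqrt(1219) ≈ 69.828*I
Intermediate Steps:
E(Z, T) = 3*T/2 (E(Z, T) = (3*T)/2 = 3*T/2)
k = 9/2 (k = (3/2)*3 = 9/2 ≈ 4.5000)
v(Y) = 20 (v(Y) = -4*(-5) = 20)
sqrt(-4896 + v(-58)) = sqrt(-4896 + 20) = sqrt(-4876) = 2*I*sqrt(1219)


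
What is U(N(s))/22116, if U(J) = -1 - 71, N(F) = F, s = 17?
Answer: -6/1843 ≈ -0.0032556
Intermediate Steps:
U(J) = -72
U(N(s))/22116 = -72/22116 = -72*1/22116 = -6/1843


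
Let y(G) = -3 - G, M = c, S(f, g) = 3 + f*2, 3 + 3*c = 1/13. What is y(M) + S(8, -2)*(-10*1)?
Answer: -7489/39 ≈ -192.03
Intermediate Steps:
c = -38/39 (c = -1 + (⅓)/13 = -1 + (⅓)*(1/13) = -1 + 1/39 = -38/39 ≈ -0.97436)
S(f, g) = 3 + 2*f
M = -38/39 ≈ -0.97436
y(M) + S(8, -2)*(-10*1) = (-3 - 1*(-38/39)) + (3 + 2*8)*(-10*1) = (-3 + 38/39) + (3 + 16)*(-10) = -79/39 + 19*(-10) = -79/39 - 190 = -7489/39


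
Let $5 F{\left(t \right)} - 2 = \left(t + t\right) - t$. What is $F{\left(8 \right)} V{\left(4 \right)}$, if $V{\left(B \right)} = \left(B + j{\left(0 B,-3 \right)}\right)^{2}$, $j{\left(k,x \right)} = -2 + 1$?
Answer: $18$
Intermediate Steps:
$j{\left(k,x \right)} = -1$
$V{\left(B \right)} = \left(-1 + B\right)^{2}$ ($V{\left(B \right)} = \left(B - 1\right)^{2} = \left(-1 + B\right)^{2}$)
$F{\left(t \right)} = \frac{2}{5} + \frac{t}{5}$ ($F{\left(t \right)} = \frac{2}{5} + \frac{\left(t + t\right) - t}{5} = \frac{2}{5} + \frac{2 t - t}{5} = \frac{2}{5} + \frac{t}{5}$)
$F{\left(8 \right)} V{\left(4 \right)} = \left(\frac{2}{5} + \frac{1}{5} \cdot 8\right) \left(-1 + 4\right)^{2} = \left(\frac{2}{5} + \frac{8}{5}\right) 3^{2} = 2 \cdot 9 = 18$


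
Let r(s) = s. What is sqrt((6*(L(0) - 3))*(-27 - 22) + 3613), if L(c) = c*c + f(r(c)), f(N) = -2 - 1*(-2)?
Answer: sqrt(4495) ≈ 67.045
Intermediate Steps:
f(N) = 0 (f(N) = -2 + 2 = 0)
L(c) = c**2 (L(c) = c*c + 0 = c**2 + 0 = c**2)
sqrt((6*(L(0) - 3))*(-27 - 22) + 3613) = sqrt((6*(0**2 - 3))*(-27 - 22) + 3613) = sqrt((6*(0 - 3))*(-49) + 3613) = sqrt((6*(-3))*(-49) + 3613) = sqrt(-18*(-49) + 3613) = sqrt(882 + 3613) = sqrt(4495)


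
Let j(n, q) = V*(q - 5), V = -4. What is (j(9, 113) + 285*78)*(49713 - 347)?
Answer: 1076080068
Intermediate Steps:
j(n, q) = 20 - 4*q (j(n, q) = -4*(q - 5) = -4*(-5 + q) = 20 - 4*q)
(j(9, 113) + 285*78)*(49713 - 347) = ((20 - 4*113) + 285*78)*(49713 - 347) = ((20 - 452) + 22230)*49366 = (-432 + 22230)*49366 = 21798*49366 = 1076080068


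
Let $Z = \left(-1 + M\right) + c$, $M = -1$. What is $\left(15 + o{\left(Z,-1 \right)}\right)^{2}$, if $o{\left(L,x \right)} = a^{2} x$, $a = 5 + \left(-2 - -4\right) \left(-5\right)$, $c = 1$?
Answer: $100$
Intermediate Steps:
$Z = -1$ ($Z = \left(-1 - 1\right) + 1 = -2 + 1 = -1$)
$a = -5$ ($a = 5 + \left(-2 + 4\right) \left(-5\right) = 5 + 2 \left(-5\right) = 5 - 10 = -5$)
$o{\left(L,x \right)} = 25 x$ ($o{\left(L,x \right)} = \left(-5\right)^{2} x = 25 x$)
$\left(15 + o{\left(Z,-1 \right)}\right)^{2} = \left(15 + 25 \left(-1\right)\right)^{2} = \left(15 - 25\right)^{2} = \left(-10\right)^{2} = 100$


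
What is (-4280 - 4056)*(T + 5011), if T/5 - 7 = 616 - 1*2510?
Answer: 36878464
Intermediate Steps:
T = -9435 (T = 35 + 5*(616 - 1*2510) = 35 + 5*(616 - 2510) = 35 + 5*(-1894) = 35 - 9470 = -9435)
(-4280 - 4056)*(T + 5011) = (-4280 - 4056)*(-9435 + 5011) = -8336*(-4424) = 36878464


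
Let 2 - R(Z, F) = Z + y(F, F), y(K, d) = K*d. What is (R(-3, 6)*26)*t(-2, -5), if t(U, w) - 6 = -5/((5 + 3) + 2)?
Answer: -4433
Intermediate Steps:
R(Z, F) = 2 - Z - F**2 (R(Z, F) = 2 - (Z + F*F) = 2 - (Z + F**2) = 2 + (-Z - F**2) = 2 - Z - F**2)
t(U, w) = 11/2 (t(U, w) = 6 - 5/((5 + 3) + 2) = 6 - 5/(8 + 2) = 6 - 5/10 = 6 - 5*1/10 = 6 - 1/2 = 11/2)
(R(-3, 6)*26)*t(-2, -5) = ((2 - 1*(-3) - 1*6**2)*26)*(11/2) = ((2 + 3 - 1*36)*26)*(11/2) = ((2 + 3 - 36)*26)*(11/2) = -31*26*(11/2) = -806*11/2 = -4433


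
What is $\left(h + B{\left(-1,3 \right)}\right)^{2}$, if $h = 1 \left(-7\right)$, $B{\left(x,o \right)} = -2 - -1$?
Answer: $64$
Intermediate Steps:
$B{\left(x,o \right)} = -1$ ($B{\left(x,o \right)} = -2 + 1 = -1$)
$h = -7$
$\left(h + B{\left(-1,3 \right)}\right)^{2} = \left(-7 - 1\right)^{2} = \left(-8\right)^{2} = 64$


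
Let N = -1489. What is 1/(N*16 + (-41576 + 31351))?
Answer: -1/34049 ≈ -2.9369e-5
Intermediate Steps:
1/(N*16 + (-41576 + 31351)) = 1/(-1489*16 + (-41576 + 31351)) = 1/(-23824 - 10225) = 1/(-34049) = -1/34049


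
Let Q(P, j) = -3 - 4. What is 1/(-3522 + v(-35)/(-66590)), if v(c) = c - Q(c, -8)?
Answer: -33295/117264976 ≈ -0.00028393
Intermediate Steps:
Q(P, j) = -7
v(c) = 7 + c (v(c) = c - 1*(-7) = c + 7 = 7 + c)
1/(-3522 + v(-35)/(-66590)) = 1/(-3522 + (7 - 35)/(-66590)) = 1/(-3522 - 28*(-1/66590)) = 1/(-3522 + 14/33295) = 1/(-117264976/33295) = -33295/117264976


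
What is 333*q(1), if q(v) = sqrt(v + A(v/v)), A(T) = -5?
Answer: 666*I ≈ 666.0*I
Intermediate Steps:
q(v) = sqrt(-5 + v) (q(v) = sqrt(v - 5) = sqrt(-5 + v))
333*q(1) = 333*sqrt(-5 + 1) = 333*sqrt(-4) = 333*(2*I) = 666*I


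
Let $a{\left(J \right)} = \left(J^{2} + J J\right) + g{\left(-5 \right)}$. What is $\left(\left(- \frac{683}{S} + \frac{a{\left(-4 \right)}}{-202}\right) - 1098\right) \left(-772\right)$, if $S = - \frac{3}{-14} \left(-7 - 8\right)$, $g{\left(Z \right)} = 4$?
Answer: $\frac{3107653576}{4545} \approx 6.8375 \cdot 10^{5}$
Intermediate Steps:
$a{\left(J \right)} = 4 + 2 J^{2}$ ($a{\left(J \right)} = \left(J^{2} + J J\right) + 4 = \left(J^{2} + J^{2}\right) + 4 = 2 J^{2} + 4 = 4 + 2 J^{2}$)
$S = - \frac{45}{14}$ ($S = \left(-3\right) \left(- \frac{1}{14}\right) \left(-15\right) = \frac{3}{14} \left(-15\right) = - \frac{45}{14} \approx -3.2143$)
$\left(\left(- \frac{683}{S} + \frac{a{\left(-4 \right)}}{-202}\right) - 1098\right) \left(-772\right) = \left(\left(- \frac{683}{- \frac{45}{14}} + \frac{4 + 2 \left(-4\right)^{2}}{-202}\right) - 1098\right) \left(-772\right) = \left(\left(\left(-683\right) \left(- \frac{14}{45}\right) + \left(4 + 2 \cdot 16\right) \left(- \frac{1}{202}\right)\right) - 1098\right) \left(-772\right) = \left(\left(\frac{9562}{45} + \left(4 + 32\right) \left(- \frac{1}{202}\right)\right) - 1098\right) \left(-772\right) = \left(\left(\frac{9562}{45} + 36 \left(- \frac{1}{202}\right)\right) - 1098\right) \left(-772\right) = \left(\left(\frac{9562}{45} - \frac{18}{101}\right) - 1098\right) \left(-772\right) = \left(\frac{964952}{4545} - 1098\right) \left(-772\right) = \left(- \frac{4025458}{4545}\right) \left(-772\right) = \frac{3107653576}{4545}$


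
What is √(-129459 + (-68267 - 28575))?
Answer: I*√226301 ≈ 475.71*I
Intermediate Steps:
√(-129459 + (-68267 - 28575)) = √(-129459 - 96842) = √(-226301) = I*√226301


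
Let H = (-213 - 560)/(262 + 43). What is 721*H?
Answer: -557333/305 ≈ -1827.3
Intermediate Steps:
H = -773/305 ≈ -2.5344
721*H = 721*(-773/305) = -557333/305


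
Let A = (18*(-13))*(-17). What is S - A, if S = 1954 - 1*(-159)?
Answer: -1865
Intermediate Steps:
A = 3978 (A = -234*(-17) = 3978)
S = 2113 (S = 1954 + 159 = 2113)
S - A = 2113 - 1*3978 = 2113 - 3978 = -1865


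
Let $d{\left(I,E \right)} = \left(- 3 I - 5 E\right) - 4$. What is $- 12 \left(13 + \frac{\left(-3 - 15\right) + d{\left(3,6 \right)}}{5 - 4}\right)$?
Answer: $576$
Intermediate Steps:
$d{\left(I,E \right)} = -4 - 5 E - 3 I$ ($d{\left(I,E \right)} = \left(- 5 E - 3 I\right) - 4 = -4 - 5 E - 3 I$)
$- 12 \left(13 + \frac{\left(-3 - 15\right) + d{\left(3,6 \right)}}{5 - 4}\right) = - 12 \left(13 + \frac{\left(-3 - 15\right) - 43}{5 - 4}\right) = - 12 \left(13 + \frac{\left(-3 - 15\right) - 43}{1}\right) = - 12 \left(13 + \left(-18 - 43\right) 1\right) = - 12 \left(13 - 61\right) = \left(-12\right) \left(-48\right) = 576$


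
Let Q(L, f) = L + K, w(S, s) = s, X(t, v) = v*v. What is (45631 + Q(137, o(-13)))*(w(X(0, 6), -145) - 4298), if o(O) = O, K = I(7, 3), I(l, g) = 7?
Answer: -203378325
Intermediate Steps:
K = 7
X(t, v) = v²
Q(L, f) = 7 + L (Q(L, f) = L + 7 = 7 + L)
(45631 + Q(137, o(-13)))*(w(X(0, 6), -145) - 4298) = (45631 + (7 + 137))*(-145 - 4298) = (45631 + 144)*(-4443) = 45775*(-4443) = -203378325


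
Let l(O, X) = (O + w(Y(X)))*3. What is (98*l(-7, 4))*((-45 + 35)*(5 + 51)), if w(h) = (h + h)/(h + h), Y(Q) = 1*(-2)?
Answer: 987840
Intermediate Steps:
Y(Q) = -2
w(h) = 1 (w(h) = (2*h)/((2*h)) = (2*h)*(1/(2*h)) = 1)
l(O, X) = 3 + 3*O (l(O, X) = (O + 1)*3 = (1 + O)*3 = 3 + 3*O)
(98*l(-7, 4))*((-45 + 35)*(5 + 51)) = (98*(3 + 3*(-7)))*((-45 + 35)*(5 + 51)) = (98*(3 - 21))*(-10*56) = (98*(-18))*(-560) = -1764*(-560) = 987840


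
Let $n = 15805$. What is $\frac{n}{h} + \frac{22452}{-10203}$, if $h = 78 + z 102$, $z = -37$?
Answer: $- \frac{81413669}{12570096} \approx -6.4768$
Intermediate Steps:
$h = -3696$ ($h = 78 - 3774 = -3696$)
$\frac{n}{h} + \frac{22452}{-10203} = \frac{15805}{-3696} + \frac{22452}{-10203} = 15805 \left(- \frac{1}{3696}\right) + 22452 \left(- \frac{1}{10203}\right) = - \frac{15805}{3696} - \frac{7484}{3401} = - \frac{81413669}{12570096}$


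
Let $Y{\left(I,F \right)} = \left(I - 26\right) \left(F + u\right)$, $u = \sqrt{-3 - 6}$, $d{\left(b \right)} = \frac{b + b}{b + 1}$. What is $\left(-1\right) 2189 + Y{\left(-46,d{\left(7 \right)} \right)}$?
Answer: $-2315 - 216 i \approx -2315.0 - 216.0 i$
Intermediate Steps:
$d{\left(b \right)} = \frac{2 b}{1 + b}$
$u = 3 i$ ($u = \sqrt{-9} = 3 i \approx 3.0 i$)
$Y{\left(I,F \right)} = \left(-26 + I\right) \left(F + 3 i\right)$ ($Y{\left(I,F \right)} = \left(I - 26\right) \left(F + 3 i\right) = \left(-26 + I\right) \left(F + 3 i\right)$)
$\left(-1\right) 2189 + Y{\left(-46,d{\left(7 \right)} \right)} = \left(-1\right) 2189 - \left(78 i - 2 \cdot 7 \frac{1}{1 + 7} \left(-46\right) - 3 i \left(-46\right) + 26 \cdot 2 \cdot 7 \frac{1}{1 + 7}\right) = -2189 - \left(216 i - 2 \cdot 7 \cdot \frac{1}{8} \left(-46\right) + 26 \cdot 2 \cdot 7 \cdot \frac{1}{8}\right) = -2189 - \left(126 + 216 i\right) = -2315 - 216 i$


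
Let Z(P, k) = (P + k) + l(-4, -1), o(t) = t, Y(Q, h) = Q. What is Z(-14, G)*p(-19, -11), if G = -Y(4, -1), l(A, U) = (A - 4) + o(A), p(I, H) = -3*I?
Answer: -1710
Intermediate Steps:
l(A, U) = -4 + 2*A (l(A, U) = (A - 4) + A = (-4 + A) + A = -4 + 2*A)
G = -4 (G = -1*4 = -4)
Z(P, k) = -12 + P + k (Z(P, k) = (P + k) + (-4 + 2*(-4)) = (P + k) + (-4 - 8) = (P + k) - 12 = -12 + P + k)
Z(-14, G)*p(-19, -11) = (-12 - 14 - 4)*(-3*(-19)) = -30*57 = -1710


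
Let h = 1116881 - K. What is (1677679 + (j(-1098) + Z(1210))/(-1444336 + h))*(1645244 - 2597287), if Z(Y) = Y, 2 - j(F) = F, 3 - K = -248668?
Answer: -153366905933887582/96021 ≈ -1.5972e+12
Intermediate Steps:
K = 248671 (K = 3 - 1*(-248668) = 3 + 248668 = 248671)
h = 868210 (h = 1116881 - 1*248671 = 1116881 - 248671 = 868210)
j(F) = 2 - F
(1677679 + (j(-1098) + Z(1210))/(-1444336 + h))*(1645244 - 2597287) = (1677679 + ((2 - 1*(-1098)) + 1210)/(-1444336 + 868210))*(1645244 - 2597287) = (1677679 + ((2 + 1098) + 1210)/(-576126))*(-952043) = (1677679 + (1100 + 1210)*(-1/576126))*(-952043) = (1677679 + 2310*(-1/576126))*(-952043) = (1677679 - 385/96021)*(-952043) = (161092414874/96021)*(-952043) = -153366905933887582/96021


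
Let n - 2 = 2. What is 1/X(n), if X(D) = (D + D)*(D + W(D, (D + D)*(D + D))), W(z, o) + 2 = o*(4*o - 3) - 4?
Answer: 1/129520 ≈ 7.7208e-6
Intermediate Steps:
W(z, o) = -6 + o*(-3 + 4*o) (W(z, o) = -2 + (o*(4*o - 3) - 4) = -2 + (o*(-3 + 4*o) - 4) = -2 + (-4 + o*(-3 + 4*o)) = -6 + o*(-3 + 4*o))
n = 4 (n = 2 + 2 = 4)
X(D) = 2*D*(-6 + D - 12*D**2 + 64*D**4) (X(D) = (D + D)*(D + (-6 - 3*(D + D)*(D + D) + 4*((D + D)*(D + D))**2)) = (2*D)*(D + (-6 - 3*2*D*2*D + 4*((2*D)*(2*D))**2)) = (2*D)*(D + (-6 - 12*D**2 + 4*(4*D**2)**2)) = (2*D)*(D + (-6 - 12*D**2 + 4*(16*D**4))) = (2*D)*(D + (-6 - 12*D**2 + 64*D**4)) = (2*D)*(-6 + D - 12*D**2 + 64*D**4) = 2*D*(-6 + D - 12*D**2 + 64*D**4))
1/X(n) = 1/(2*4*(-6 + 4 - 12*4**2 + 64*4**4)) = 1/(2*4*(-6 + 4 - 12*16 + 64*256)) = 1/(2*4*(-6 + 4 - 192 + 16384)) = 1/(2*4*16190) = 1/129520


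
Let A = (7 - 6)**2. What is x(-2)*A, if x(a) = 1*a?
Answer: -2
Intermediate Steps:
A = 1 (A = 1**2 = 1)
x(a) = a
x(-2)*A = -2*1 = -2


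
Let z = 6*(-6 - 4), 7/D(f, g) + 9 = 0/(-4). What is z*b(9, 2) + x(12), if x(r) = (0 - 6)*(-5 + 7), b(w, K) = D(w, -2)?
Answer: 104/3 ≈ 34.667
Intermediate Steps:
D(f, g) = -7/9 (D(f, g) = 7/(-9 + 0/(-4)) = 7/(-9 + 0*(-¼)) = 7/(-9 + 0) = 7/(-9) = 7*(-⅑) = -7/9)
b(w, K) = -7/9
x(r) = -12 (x(r) = -6*2 = -12)
z = -60 (z = 6*(-10) = -60)
z*b(9, 2) + x(12) = -60*(-7/9) - 12 = 140/3 - 12 = 104/3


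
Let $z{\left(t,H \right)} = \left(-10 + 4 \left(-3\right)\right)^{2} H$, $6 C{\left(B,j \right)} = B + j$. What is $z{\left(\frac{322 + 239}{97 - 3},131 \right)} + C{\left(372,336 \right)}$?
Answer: $63522$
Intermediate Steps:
$C{\left(B,j \right)} = \frac{B}{6} + \frac{j}{6}$ ($C{\left(B,j \right)} = \frac{B + j}{6} = \frac{B}{6} + \frac{j}{6}$)
$z{\left(t,H \right)} = 484 H$ ($z{\left(t,H \right)} = \left(-10 - 12\right)^{2} H = \left(-22\right)^{2} H = 484 H$)
$z{\left(\frac{322 + 239}{97 - 3},131 \right)} + C{\left(372,336 \right)} = 484 \cdot 131 + \left(\frac{1}{6} \cdot 372 + \frac{1}{6} \cdot 336\right) = 63404 + \left(62 + 56\right) = 63404 + 118 = 63522$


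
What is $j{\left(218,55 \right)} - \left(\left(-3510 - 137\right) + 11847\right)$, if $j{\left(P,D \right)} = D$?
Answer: $-8145$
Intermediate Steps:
$j{\left(218,55 \right)} - \left(\left(-3510 - 137\right) + 11847\right) = 55 - \left(\left(-3510 - 137\right) + 11847\right) = 55 - \left(-3647 + 11847\right) = 55 - 8200 = -8145$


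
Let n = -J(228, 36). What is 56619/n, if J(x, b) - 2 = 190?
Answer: -18873/64 ≈ -294.89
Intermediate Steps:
J(x, b) = 192 (J(x, b) = 2 + 190 = 192)
n = -192 (n = -1*192 = -192)
56619/n = 56619/(-192) = 56619*(-1/192) = -18873/64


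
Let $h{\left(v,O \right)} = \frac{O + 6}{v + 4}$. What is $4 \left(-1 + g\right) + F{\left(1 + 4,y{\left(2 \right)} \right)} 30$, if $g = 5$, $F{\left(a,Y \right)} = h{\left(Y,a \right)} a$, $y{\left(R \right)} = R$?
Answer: $291$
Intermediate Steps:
$h{\left(v,O \right)} = \frac{6 + O}{4 + v}$
$F{\left(a,Y \right)} = \frac{a \left(6 + a\right)}{4 + Y}$ ($F{\left(a,Y \right)} = \frac{6 + a}{4 + Y} a = \frac{a \left(6 + a\right)}{4 + Y}$)
$4 \left(-1 + g\right) + F{\left(1 + 4,y{\left(2 \right)} \right)} 30 = 4 \left(-1 + 5\right) + \frac{\left(1 + 4\right) \left(6 + \left(1 + 4\right)\right)}{4 + 2} \cdot 30 = 4 \cdot 4 + \frac{5 \left(6 + 5\right)}{6} \cdot 30 = 16 + 5 \cdot \frac{1}{6} \cdot 11 \cdot 30 = 16 + \frac{55}{6} \cdot 30 = 16 + 275 = 291$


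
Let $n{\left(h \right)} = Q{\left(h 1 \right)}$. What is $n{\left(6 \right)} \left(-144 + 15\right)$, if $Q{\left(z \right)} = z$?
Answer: $-774$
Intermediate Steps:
$n{\left(h \right)} = h$ ($n{\left(h \right)} = h 1 = h$)
$n{\left(6 \right)} \left(-144 + 15\right) = 6 \left(-144 + 15\right) = 6 \left(-129\right) = -774$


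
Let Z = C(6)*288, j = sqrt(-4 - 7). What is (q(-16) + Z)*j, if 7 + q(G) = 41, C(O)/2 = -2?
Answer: -1118*I*sqrt(11) ≈ -3708.0*I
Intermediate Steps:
C(O) = -4 (C(O) = 2*(-2) = -4)
q(G) = 34 (q(G) = -7 + 41 = 34)
j = I*sqrt(11) (j = sqrt(-11) = I*sqrt(11) ≈ 3.3166*I)
Z = -1152 (Z = -4*288 = -1152)
(q(-16) + Z)*j = (34 - 1152)*(I*sqrt(11)) = -1118*I*sqrt(11)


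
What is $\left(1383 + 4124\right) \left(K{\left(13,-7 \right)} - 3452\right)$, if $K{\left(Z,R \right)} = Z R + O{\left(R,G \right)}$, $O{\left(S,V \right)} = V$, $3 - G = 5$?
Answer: $-19522315$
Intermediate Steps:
$G = -2$ ($G = 3 - 5 = -2$)
$K{\left(Z,R \right)} = -2 + R Z$ ($K{\left(Z,R \right)} = Z R - 2 = R Z - 2 = -2 + R Z$)
$\left(1383 + 4124\right) \left(K{\left(13,-7 \right)} - 3452\right) = \left(1383 + 4124\right) \left(\left(-2 - 91\right) - 3452\right) = 5507 \left(\left(-2 - 91\right) - 3452\right) = 5507 \left(-93 - 3452\right) = 5507 \left(-3545\right) = -19522315$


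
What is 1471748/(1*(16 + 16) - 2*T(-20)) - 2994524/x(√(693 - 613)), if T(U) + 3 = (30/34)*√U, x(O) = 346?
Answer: 536092828984/18827417 + 375295740*I*√5/108829 ≈ 28474.0 + 7711.1*I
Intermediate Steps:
T(U) = -3 + 15*√U/17 (T(U) = -3 + (30/34)*√U = -3 + (30*(1/34))*√U = -3 + 15*√U/17)
1471748/(1*(16 + 16) - 2*T(-20)) - 2994524/x(√(693 - 613)) = 1471748/(1*(16 + 16) - 2*(-3 + 15*√(-20)/17)) - 2994524/346 = 1471748/(1*32 - 2*(-3 + 15*(2*I*√5)/17)) - 2994524*1/346 = 1471748/(32 - 2*(-3 + 30*I*√5/17)) - 1497262/173 = 1471748/(32 + (6 - 60*I*√5/17)) - 1497262/173 = 1471748/(38 - 60*I*√5/17) - 1497262/173 = -1497262/173 + 1471748/(38 - 60*I*√5/17)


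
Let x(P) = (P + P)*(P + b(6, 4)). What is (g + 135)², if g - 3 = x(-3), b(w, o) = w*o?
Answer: 144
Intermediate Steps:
b(w, o) = o*w
x(P) = 2*P*(24 + P) (x(P) = (P + P)*(P + 4*6) = (2*P)*(P + 24) = (2*P)*(24 + P) = 2*P*(24 + P))
g = -123 (g = 3 + 2*(-3)*(24 - 3) = 3 + 2*(-3)*21 = 3 - 126 = -123)
(g + 135)² = (-123 + 135)² = 12² = 144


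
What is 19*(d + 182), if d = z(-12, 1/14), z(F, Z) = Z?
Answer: 48431/14 ≈ 3459.4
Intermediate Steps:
d = 1/14 ≈ 0.071429
19*(d + 182) = 19*(1/14 + 182) = 19*(2549/14) = 48431/14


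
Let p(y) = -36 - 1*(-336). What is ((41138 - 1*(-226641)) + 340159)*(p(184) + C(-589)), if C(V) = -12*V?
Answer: 4479287184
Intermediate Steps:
p(y) = 300 (p(y) = -36 + 336 = 300)
((41138 - 1*(-226641)) + 340159)*(p(184) + C(-589)) = ((41138 - 1*(-226641)) + 340159)*(300 - 12*(-589)) = ((41138 + 226641) + 340159)*(300 + 7068) = (267779 + 340159)*7368 = 607938*7368 = 4479287184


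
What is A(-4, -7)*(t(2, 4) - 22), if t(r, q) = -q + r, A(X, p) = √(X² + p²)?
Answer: -24*√65 ≈ -193.49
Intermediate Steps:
t(r, q) = r - q
A(-4, -7)*(t(2, 4) - 22) = √((-4)² + (-7)²)*((2 - 1*4) - 22) = √(16 + 49)*((2 - 4) - 22) = √65*(-2 - 22) = √65*(-24) = -24*√65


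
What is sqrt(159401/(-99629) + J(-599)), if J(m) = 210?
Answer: sqrt(2068565942381)/99629 ≈ 14.436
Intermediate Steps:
sqrt(159401/(-99629) + J(-599)) = sqrt(159401/(-99629) + 210) = sqrt(159401*(-1/99629) + 210) = sqrt(-159401/99629 + 210) = sqrt(20762689/99629) = sqrt(2068565942381)/99629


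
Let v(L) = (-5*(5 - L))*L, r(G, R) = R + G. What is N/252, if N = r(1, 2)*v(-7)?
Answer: 5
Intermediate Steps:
r(G, R) = G + R
v(L) = L*(-25 + 5*L) (v(L) = (-25 + 5*L)*L = L*(-25 + 5*L))
N = 1260 (N = (1 + 2)*(5*(-7)*(-5 - 7)) = 3*(5*(-7)*(-12)) = 3*420 = 1260)
N/252 = 1260/252 = 1260*(1/252) = 5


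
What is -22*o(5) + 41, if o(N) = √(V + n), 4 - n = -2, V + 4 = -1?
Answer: 19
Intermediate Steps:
V = -5 (V = -4 - 1 = -5)
n = 6 (n = 4 - 1*(-2) = 4 + 2 = 6)
o(N) = 1 (o(N) = √(-5 + 6) = √1 = 1)
-22*o(5) + 41 = -22*1 + 41 = -22 + 41 = 19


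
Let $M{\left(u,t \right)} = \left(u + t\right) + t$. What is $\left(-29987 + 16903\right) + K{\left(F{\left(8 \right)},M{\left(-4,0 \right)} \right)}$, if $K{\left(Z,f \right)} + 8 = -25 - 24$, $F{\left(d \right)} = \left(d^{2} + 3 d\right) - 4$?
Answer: $-13141$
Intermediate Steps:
$M{\left(u,t \right)} = u + 2 t$ ($M{\left(u,t \right)} = \left(t + u\right) + t = u + 2 t$)
$F{\left(d \right)} = -4 + d^{2} + 3 d$
$K{\left(Z,f \right)} = -57$ ($K{\left(Z,f \right)} = -8 - 49 = -57$)
$\left(-29987 + 16903\right) + K{\left(F{\left(8 \right)},M{\left(-4,0 \right)} \right)} = \left(-29987 + 16903\right) - 57 = -13084 - 57 = -13141$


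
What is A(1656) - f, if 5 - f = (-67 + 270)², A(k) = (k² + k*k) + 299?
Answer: 5526175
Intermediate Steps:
A(k) = 299 + 2*k² (A(k) = (k² + k²) + 299 = 2*k² + 299 = 299 + 2*k²)
f = -41204 (f = 5 - (-67 + 270)² = 5 - 1*203² = 5 - 1*41209 = 5 - 41209 = -41204)
A(1656) - f = (299 + 2*1656²) - 1*(-41204) = (299 + 2*2742336) + 41204 = (299 + 5484672) + 41204 = 5484971 + 41204 = 5526175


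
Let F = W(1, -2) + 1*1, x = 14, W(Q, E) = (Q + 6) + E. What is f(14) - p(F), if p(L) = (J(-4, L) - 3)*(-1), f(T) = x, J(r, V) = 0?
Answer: 11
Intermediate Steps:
W(Q, E) = 6 + E + Q (W(Q, E) = (6 + Q) + E = 6 + E + Q)
F = 6 (F = (6 - 2 + 1) + 1*1 = 5 + 1 = 6)
f(T) = 14
p(L) = 3 (p(L) = (0 - 3)*(-1) = -3*(-1) = 3)
f(14) - p(F) = 14 - 1*3 = 14 - 3 = 11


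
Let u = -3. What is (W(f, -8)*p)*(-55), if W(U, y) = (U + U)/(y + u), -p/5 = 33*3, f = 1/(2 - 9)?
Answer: 4950/7 ≈ 707.14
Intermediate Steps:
f = -⅐ (f = 1/(-7) = -⅐ ≈ -0.14286)
p = -495 (p = -165*3 = -5*99 = -495)
W(U, y) = 2*U/(-3 + y) (W(U, y) = (U + U)/(y - 3) = (2*U)/(-3 + y) = 2*U/(-3 + y))
(W(f, -8)*p)*(-55) = ((2*(-⅐)/(-3 - 8))*(-495))*(-55) = ((2*(-⅐)/(-11))*(-495))*(-55) = ((2*(-⅐)*(-1/11))*(-495))*(-55) = ((2/77)*(-495))*(-55) = -90/7*(-55) = 4950/7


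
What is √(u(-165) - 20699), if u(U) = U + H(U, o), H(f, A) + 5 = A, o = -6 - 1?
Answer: 2*I*√5219 ≈ 144.49*I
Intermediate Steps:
o = -7
H(f, A) = -5 + A
u(U) = -12 + U (u(U) = U + (-5 - 7) = U - 12 = -12 + U)
√(u(-165) - 20699) = √((-12 - 165) - 20699) = √(-177 - 20699) = √(-20876) = 2*I*√5219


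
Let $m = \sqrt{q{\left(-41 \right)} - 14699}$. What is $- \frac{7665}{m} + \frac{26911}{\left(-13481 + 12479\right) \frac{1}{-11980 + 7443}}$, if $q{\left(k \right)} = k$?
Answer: $\frac{122095207}{1002} + \frac{1533 i \sqrt{3685}}{1474} \approx 1.2185 \cdot 10^{5} + 63.134 i$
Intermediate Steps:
$m = 2 i \sqrt{3685}$ ($m = \sqrt{-41 - 14699} = \sqrt{-14740} = 2 i \sqrt{3685} \approx 121.41 i$)
$- \frac{7665}{m} + \frac{26911}{\left(-13481 + 12479\right) \frac{1}{-11980 + 7443}} = - \frac{7665}{2 i \sqrt{3685}} + \frac{26911}{\left(-13481 + 12479\right) \frac{1}{-11980 + 7443}} = - 7665 \left(- \frac{i \sqrt{3685}}{7370}\right) + \frac{26911}{\left(-1002\right) \frac{1}{-4537}} = \frac{1533 i \sqrt{3685}}{1474} + \frac{26911}{\left(-1002\right) \left(- \frac{1}{4537}\right)} = \frac{1533 i \sqrt{3685}}{1474} + \frac{26911}{\frac{1002}{4537}} = \frac{1533 i \sqrt{3685}}{1474} + 26911 \cdot \frac{4537}{1002} = \frac{1533 i \sqrt{3685}}{1474} + \frac{122095207}{1002} = \frac{122095207}{1002} + \frac{1533 i \sqrt{3685}}{1474}$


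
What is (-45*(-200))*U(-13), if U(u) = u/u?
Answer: 9000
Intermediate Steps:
U(u) = 1
(-45*(-200))*U(-13) = -45*(-200)*1 = 9000*1 = 9000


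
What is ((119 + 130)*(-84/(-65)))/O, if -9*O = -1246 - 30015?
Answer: 188244/2031965 ≈ 0.092641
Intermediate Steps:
O = 31261/9 (O = -(-1246 - 30015)/9 = -⅑*(-31261) = 31261/9 ≈ 3473.4)
((119 + 130)*(-84/(-65)))/O = ((119 + 130)*(-84/(-65)))/(31261/9) = (249*(-84*(-1/65)))*(9/31261) = (249*(84/65))*(9/31261) = (20916/65)*(9/31261) = 188244/2031965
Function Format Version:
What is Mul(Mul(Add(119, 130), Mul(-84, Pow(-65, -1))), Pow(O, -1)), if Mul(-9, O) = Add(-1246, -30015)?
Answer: Rational(188244, 2031965) ≈ 0.092641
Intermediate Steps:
O = Rational(31261, 9) (O = Mul(Rational(-1, 9), Add(-1246, -30015)) = Mul(Rational(-1, 9), -31261) = Rational(31261, 9) ≈ 3473.4)
Mul(Mul(Add(119, 130), Mul(-84, Pow(-65, -1))), Pow(O, -1)) = Mul(Mul(Add(119, 130), Mul(-84, Pow(-65, -1))), Pow(Rational(31261, 9), -1)) = Mul(Mul(249, Mul(-84, Rational(-1, 65))), Rational(9, 31261)) = Mul(Mul(249, Rational(84, 65)), Rational(9, 31261)) = Mul(Rational(20916, 65), Rational(9, 31261)) = Rational(188244, 2031965)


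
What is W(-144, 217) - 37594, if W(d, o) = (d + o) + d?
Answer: -37665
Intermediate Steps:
W(d, o) = o + 2*d
W(-144, 217) - 37594 = (217 + 2*(-144)) - 37594 = (217 - 288) - 37594 = -71 - 37594 = -37665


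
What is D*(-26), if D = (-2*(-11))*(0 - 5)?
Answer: 2860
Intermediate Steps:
D = -110 (D = 22*(-5) = -110)
D*(-26) = -110*(-26) = 2860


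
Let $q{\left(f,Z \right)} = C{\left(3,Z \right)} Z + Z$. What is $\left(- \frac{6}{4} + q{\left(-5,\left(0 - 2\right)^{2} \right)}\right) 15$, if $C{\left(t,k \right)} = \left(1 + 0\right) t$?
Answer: $\frac{435}{2} \approx 217.5$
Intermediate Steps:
$C{\left(t,k \right)} = t$ ($C{\left(t,k \right)} = 1 t = t$)
$q{\left(f,Z \right)} = 4 Z$ ($q{\left(f,Z \right)} = 3 Z + Z = 4 Z$)
$\left(- \frac{6}{4} + q{\left(-5,\left(0 - 2\right)^{2} \right)}\right) 15 = \left(- \frac{6}{4} + 4 \left(0 - 2\right)^{2}\right) 15 = \left(\left(-6\right) \frac{1}{4} + 4 \left(-2\right)^{2}\right) 15 = \left(- \frac{3}{2} + 4 \cdot 4\right) 15 = \left(- \frac{3}{2} + 16\right) 15 = \frac{29}{2} \cdot 15 = \frac{435}{2}$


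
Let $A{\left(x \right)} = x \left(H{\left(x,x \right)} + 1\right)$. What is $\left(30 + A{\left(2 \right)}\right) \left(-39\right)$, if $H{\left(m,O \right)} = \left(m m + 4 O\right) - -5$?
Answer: $-2574$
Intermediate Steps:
$H{\left(m,O \right)} = 5 + m^{2} + 4 O$ ($H{\left(m,O \right)} = \left(m^{2} + 4 O\right) + 5 = 5 + m^{2} + 4 O$)
$A{\left(x \right)} = x \left(6 + x^{2} + 4 x\right)$ ($A{\left(x \right)} = x \left(\left(5 + x^{2} + 4 x\right) + 1\right) = x \left(6 + x^{2} + 4 x\right)$)
$\left(30 + A{\left(2 \right)}\right) \left(-39\right) = \left(30 + 2 \left(6 + 2^{2} + 4 \cdot 2\right)\right) \left(-39\right) = \left(30 + 2 \left(6 + 4 + 8\right)\right) \left(-39\right) = \left(30 + 2 \cdot 18\right) \left(-39\right) = \left(30 + 36\right) \left(-39\right) = 66 \left(-39\right) = -2574$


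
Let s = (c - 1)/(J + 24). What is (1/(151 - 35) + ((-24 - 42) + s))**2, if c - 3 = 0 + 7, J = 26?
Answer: 36424867609/8410000 ≈ 4331.1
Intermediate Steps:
c = 10 (c = 3 + (0 + 7) = 3 + 7 = 10)
s = 9/50 (s = (10 - 1)/(26 + 24) = 9/50 ≈ 0.18000)
(1/(151 - 35) + ((-24 - 42) + s))**2 = (1/(151 - 35) + ((-24 - 42) + 9/50))**2 = (1/116 + (-66 + 9/50))**2 = (1/116 - 3291/50)**2 = (-190853/2900)**2 = 36424867609/8410000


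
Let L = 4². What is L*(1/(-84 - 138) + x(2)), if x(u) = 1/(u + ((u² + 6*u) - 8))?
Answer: 848/555 ≈ 1.5279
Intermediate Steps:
L = 16
x(u) = 1/(-8 + u² + 7*u) (x(u) = 1/(u + (-8 + u² + 6*u)) = 1/(-8 + u² + 7*u))
L*(1/(-84 - 138) + x(2)) = 16*(1/(-84 - 138) + 1/(-8 + 2² + 7*2)) = 16*(1/(-222) + 1/(-8 + 4 + 14)) = 16*(-1/222 + 1/10) = 16*(-1/222 + ⅒) = 16*(53/555) = 848/555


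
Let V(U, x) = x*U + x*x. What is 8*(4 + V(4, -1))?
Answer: 8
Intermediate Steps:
V(U, x) = x² + U*x (V(U, x) = U*x + x² = x² + U*x)
8*(4 + V(4, -1)) = 8*(4 - (4 - 1)) = 8*(4 - 1*3) = 8*(4 - 3) = 8*1 = 8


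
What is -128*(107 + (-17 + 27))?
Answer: -14976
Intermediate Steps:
-128*(107 + (-17 + 27)) = -128*(107 + 10) = -128*117 = -14976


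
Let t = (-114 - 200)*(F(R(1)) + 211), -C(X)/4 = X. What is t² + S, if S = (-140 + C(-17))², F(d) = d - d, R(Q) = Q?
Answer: 4389597700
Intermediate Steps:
F(d) = 0
C(X) = -4*X
S = 5184 (S = (-140 - 4*(-17))² = (-140 + 68)² = (-72)² = 5184)
t = -66254 (t = (-114 - 200)*(0 + 211) = -314*211 = -66254)
t² + S = (-66254)² + 5184 = 4389592516 + 5184 = 4389597700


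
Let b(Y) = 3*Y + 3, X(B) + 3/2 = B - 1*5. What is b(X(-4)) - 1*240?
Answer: -537/2 ≈ -268.50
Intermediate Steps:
X(B) = -13/2 + B (X(B) = -3/2 + (B - 1*5) = -3/2 + (B - 5) = -3/2 + (-5 + B) = -13/2 + B)
b(Y) = 3 + 3*Y
b(X(-4)) - 1*240 = (3 + 3*(-13/2 - 4)) - 1*240 = (3 + 3*(-21/2)) - 240 = (3 - 63/2) - 240 = -57/2 - 240 = -537/2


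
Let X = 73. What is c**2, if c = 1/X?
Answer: 1/5329 ≈ 0.00018765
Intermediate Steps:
c = 1/73 ≈ 0.013699
c**2 = (1/73)**2 = 1/5329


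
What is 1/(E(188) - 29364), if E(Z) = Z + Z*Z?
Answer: 1/6168 ≈ 0.00016213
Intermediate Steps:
E(Z) = Z + Z²
1/(E(188) - 29364) = 1/(188*(1 + 188) - 29364) = 1/(188*189 - 29364) = 1/(35532 - 29364) = 1/6168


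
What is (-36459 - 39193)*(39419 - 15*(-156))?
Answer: -3159151868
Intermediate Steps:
(-36459 - 39193)*(39419 - 15*(-156)) = -75652*(39419 + 2340) = -75652*41759 = -3159151868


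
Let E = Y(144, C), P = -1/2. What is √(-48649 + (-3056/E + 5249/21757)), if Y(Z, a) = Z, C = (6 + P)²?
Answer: I*√207348887385131/65271 ≈ 220.61*I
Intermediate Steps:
P = -½ (P = -1*½ = -½ ≈ -0.50000)
C = 121/4 (C = (6 - ½)² = (11/2)² = 121/4 ≈ 30.250)
E = 144
√(-48649 + (-3056/E + 5249/21757)) = √(-48649 + (-3056/144 + 5249/21757)) = √(-48649 + (-3056*1/144 + 5249*(1/21757))) = √(-48649 + (-191/9 + 5249/21757)) = √(-48649 - 4108346/195813) = √(-9530214983/195813) = I*√207348887385131/65271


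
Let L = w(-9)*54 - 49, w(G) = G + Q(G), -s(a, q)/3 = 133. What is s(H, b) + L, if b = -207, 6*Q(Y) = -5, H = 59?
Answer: -979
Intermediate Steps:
Q(Y) = -⅚ (Q(Y) = (⅙)*(-5) = -⅚)
s(a, q) = -399 (s(a, q) = -3*133 = -399)
w(G) = -⅚ + G (w(G) = G - ⅚ = -⅚ + G)
L = -580 (L = (-⅚ - 9)*54 - 49 = -59/6*54 - 49 = -531 - 49 = -580)
s(H, b) + L = -399 - 580 = -979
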